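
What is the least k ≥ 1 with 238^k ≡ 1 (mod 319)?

70

Since 238 ∈ (Z/319Z)^×, its order divides φ(319) = φ(11·29) = (11−1)·(29−1) = 10·28 = 280 = 2^3 · 5 · 7.
Divisors of 280: 1, 2, 4, 5, 7, 8, 10, 14, 20, 28, 35, 40, 56, 70, 140, 280.
Compute 238^d (mod 319) for the divisors d until we hit 1:
238^1 ≡ 238
238^2 ≡ 181
238^4 ≡ 223
238^5 ≡ 120
238^7 ≡ 28
238^8 ≡ 284
238^10 ≡ 45
238^14 ≡ 146
238^20 ≡ 111
238^28 ≡ 262
238^35 ≡ 318
238^40 ≡ 199
238^56 ≡ 59
238^70 ≡ 1
So ord_319(238) = 70.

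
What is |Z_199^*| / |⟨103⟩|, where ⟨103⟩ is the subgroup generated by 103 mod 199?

ord(103) | φ(199) = 199 − 1 = 198 = 2 · 3^2 · 11.
Divisors of 198: 1, 2, 3, 6, 9, 11, 18, 22, 33, 66, 99, 198.
Compute 103^d (mod 199) for the divisors d until we hit 1:
103^1 ≡ 103 (mod 199)
103^2 ≡ 62 (mod 199)
103^3 ≡ 18 (mod 199)
103^6 ≡ 125 (mod 199)
103^9 ≡ 61 (mod 199)
103^11 ≡ 1 (mod 199) ✓
Thus |⟨103⟩| = ord(103) = 11.
Index = |(Z/199Z)^×| / |⟨103⟩| = 198 / 11 = 18.

18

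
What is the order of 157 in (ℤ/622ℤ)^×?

The order of 157 must divide φ(622) = φ(2)·φ(311) = 1·310 = 310 = 2 · 5 · 31.
Divisors of 310: 1, 2, 5, 10, 31, 62, 155, 310.
Compute 157^d (mod 622) for the divisors d until we hit 1:
157^1 ≡ 157 (mod 622)
157^2 ≡ 391 (mod 622)
157^5 ≡ 581 (mod 622)
157^10 ≡ 437 (mod 622)
157^31 ≡ 347 (mod 622)
157^62 ≡ 363 (mod 622)
157^155 ≡ 1 (mod 622) ✓
Therefore the multiplicative order of 157 modulo 622 is 155.

155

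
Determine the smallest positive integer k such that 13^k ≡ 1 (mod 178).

88

Since 13 ∈ (Z/178Z)^×, its order divides φ(178) = φ(2)·φ(89) = 1·88 = 88 = 2^3 · 11.
Divisors of 88: 1, 2, 4, 8, 11, 22, 44, 88.
Evaluate successive powers at the divisors of 88:
13^1 ≡ 13
13^2 ≡ 169
13^4 ≡ 81
13^8 ≡ 153
13^11 ≡ 77
13^22 ≡ 55
13^44 ≡ 177
13^88 ≡ 1
The smallest such exponent is 88, so the order of 13 is 88.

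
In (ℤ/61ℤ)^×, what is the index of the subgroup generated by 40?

5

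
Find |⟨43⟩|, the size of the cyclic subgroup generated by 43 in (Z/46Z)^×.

22

By Lagrange's theorem, ord_46(43) divides φ(46) = φ(2)·φ(23) = 1·22 = 22 = 2 · 11.
Divisors of 22: 1, 2, 11, 22.
Compute 43^d (mod 46) for the divisors d until we hit 1:
43^1 ≡ 43
43^2 ≡ 9
43^11 ≡ 45
43^22 ≡ 1
Hence ord(43) = 22.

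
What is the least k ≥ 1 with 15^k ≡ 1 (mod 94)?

The order of 15 must divide φ(94) = φ(2)·φ(47) = 1·46 = 46 = 2 · 23.
Divisors of 46: 1, 2, 23, 46.
Test each divisor d:
15^1 ≡ 15 (mod 94)
15^2 ≡ 37 (mod 94)
15^23 ≡ 93 (mod 94)
15^46 ≡ 1 (mod 94) ✓
The smallest such exponent is 46, so the order of 15 is 46.

46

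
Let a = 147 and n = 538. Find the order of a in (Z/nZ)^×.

268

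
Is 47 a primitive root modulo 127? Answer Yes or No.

No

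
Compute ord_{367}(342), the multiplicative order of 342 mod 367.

122

By Lagrange's theorem, ord_367(342) divides φ(367) = 367 − 1 = 366 = 2 · 3 · 61.
Divisors of 366: 1, 2, 3, 6, 61, 122, 183, 366.
Evaluate successive powers at the divisors of 366:
342^1 ≡ 342
342^2 ≡ 258
342^3 ≡ 156
342^6 ≡ 114
342^61 ≡ 366
342^122 ≡ 1
Hence ord(342) = 122.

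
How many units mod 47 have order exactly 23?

22

φ(47) = 47 − 1 = 46 = 2 · 23.
In a cyclic group of order 46, there are φ(d) elements of order d for each divisor d of 46, and zero for non-divisors.
23 | 46, and φ(23) = 23 − 1 = 22.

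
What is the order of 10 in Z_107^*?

Since 10 ∈ (Z/107Z)^×, its order divides φ(107) = 107 − 1 = 106 = 2 · 53.
Divisors of 106: 1, 2, 53, 106.
Check 10^d mod 107 for each divisor in increasing order:
10^1 ≡ 10 (mod 107)
10^2 ≡ 100 (mod 107)
10^53 ≡ 1 (mod 107) ✓
The smallest such exponent is 53, so the order of 10 is 53.

53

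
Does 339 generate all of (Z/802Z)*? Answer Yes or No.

φ(802) = φ(2)·φ(401) = 1·400 = 400 = 2^4 · 5^2.
Test 339^(400/q) mod 802 for each prime factor q of 400:
339^200 ≡ 801 (mod 802)  [q = 2: ≢ 1 ✓]
339^80 ≡ 719 (mod 802)  [q = 5: ≢ 1 ✓]
All checks pass, so 339 has order 400 and is a primitive root modulo 802.

Yes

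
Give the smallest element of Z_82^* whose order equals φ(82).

φ(82) = φ(2)·φ(41) = 1·40 = 40 = 2^3 · 5.
Test candidates g = 2, 3, … against the prime factors q ∈ {2, 5} of φ(82): g is a generator iff g^(40/q) ≢ 1 for every such q.
g = 2: gcd(2, 82) = 2 > 1, not a unit — skip.
g = 3: 3^20 ≡ 81; 3^8 ≡ 1 — hits 1, so not a primitive root.
g = 4: gcd(4, 82) = 2 > 1, not a unit — skip.
g = 5: 5^20 ≡ 1 — hits 1, so not a primitive root.
g = 6: gcd(6, 82) = 2 > 1, not a unit — skip.
g = 7: 7^20 ≡ 81; 7^8 ≡ 37 — none is 1, so 7 is a primitive root.
The smallest primitive root modulo 82 is 7.

7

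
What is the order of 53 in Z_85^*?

8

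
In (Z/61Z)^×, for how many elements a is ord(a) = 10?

4

φ(61) = 61 − 1 = 60 = 2^2 · 3 · 5.
(Z/61Z)^× is cyclic (|G| = 60); a cyclic group of order m has exactly φ(d) elements of each order d | m, and none otherwise.
10 = 2 · 5 divides 60, and φ(10) = 4.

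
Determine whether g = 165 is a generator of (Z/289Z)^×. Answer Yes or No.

Yes

φ(289) = φ(17^2) = 17·(17−1) = 272 = 2^4 · 17.
An element g generates (Z/289Z)^× iff g^(272/q) ≢ 1 (mod 289) for each prime q ∈ {2, 17}.
165^136 ≡ 288 (mod 289)  [q = 2: ≢ 1 ✓]
165^16 ≡ 239 (mod 289)  [q = 17: ≢ 1 ✓]
Every test exponent gives a nontrivial residue, hence 165 generates the full group.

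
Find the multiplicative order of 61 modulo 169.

39

The order of 61 must divide φ(169) = φ(13^2) = 13·(13−1) = 156 = 2^2 · 3 · 13.
Divisors of 156: 1, 2, 3, 4, 6, 12, 13, 26, 39, 52, 78, 156.
Test each divisor d:
61^1 ≡ 61 (mod 169)
61^2 ≡ 3 (mod 169)
61^3 ≡ 14 (mod 169)
61^4 ≡ 9 (mod 169)
61^6 ≡ 27 (mod 169)
61^12 ≡ 53 (mod 169)
61^13 ≡ 22 (mod 169)
61^26 ≡ 146 (mod 169)
61^39 ≡ 1 (mod 169) ✓
So ord_169(61) = 39.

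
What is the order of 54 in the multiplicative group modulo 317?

Since 54 ∈ (Z/317Z)^×, its order divides φ(317) = 317 − 1 = 316 = 2^2 · 79.
Divisors of 316: 1, 2, 4, 79, 158, 316.
Test each divisor d:
54^1 ≡ 54 (mod 317)
54^2 ≡ 63 (mod 317)
54^4 ≡ 165 (mod 317)
54^79 ≡ 1 (mod 317) ✓
So ord_317(54) = 79.

79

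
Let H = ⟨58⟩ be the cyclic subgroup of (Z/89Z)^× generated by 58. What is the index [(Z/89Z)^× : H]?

The order of 58 must divide φ(89) = 89 − 1 = 88 = 2^3 · 11.
Divisors of 88: 1, 2, 4, 8, 11, 22, 44, 88.
Check 58^d mod 89 for each divisor in increasing order:
58^1 ≡ 58
58^2 ≡ 71
58^4 ≡ 57
58^8 ≡ 45
58^11 ≡ 12
58^22 ≡ 55
58^44 ≡ 88
58^88 ≡ 1
The order of 58 is 88, so the subgroup it generates has 88 elements.
[(Z/89Z)^× : ⟨58⟩] = 88/88 = 1.

1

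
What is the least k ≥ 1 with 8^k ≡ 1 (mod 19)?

By Lagrange's theorem, ord_19(8) divides φ(19) = 19 − 1 = 18 = 2 · 3^2.
Divisors of 18: 1, 2, 3, 6, 9, 18.
Compute 8^d (mod 19) for the divisors d until we hit 1:
8^1 ≡ 8 (mod 19)
8^2 ≡ 7 (mod 19)
8^3 ≡ 18 (mod 19)
8^6 ≡ 1 (mod 19) ✓
The smallest such exponent is 6, so the order of 8 is 6.

6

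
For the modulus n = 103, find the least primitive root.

5

φ(103) = 103 − 1 = 102 = 2 · 3 · 17.
Test candidates g = 2, 3, … against the prime factors q ∈ {2, 3, 17} of φ(103): g is a generator iff g^(102/q) ≢ 1 for every such q.
g = 2: 2^51 ≡ 1 — hits 1, so not a primitive root.
g = 3: 3^51 ≡ 102; 3^34 ≡ 1 — hits 1, so not a primitive root.
g = 4: 4^51 ≡ 1 — hits 1, so not a primitive root.
g = 5: 5^51 ≡ 102; 5^34 ≡ 56; 5^6 ≡ 72 — none is 1, so 5 is a primitive root.
So 5 is the smallest generator of (Z/103Z)^×.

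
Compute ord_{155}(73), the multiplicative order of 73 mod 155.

60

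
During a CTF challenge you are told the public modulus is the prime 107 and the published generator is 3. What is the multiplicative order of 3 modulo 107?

ord(3) | φ(107) = 107 − 1 = 106 = 2 · 53.
Divisors of 106: 1, 2, 53, 106.
Evaluate successive powers at the divisors of 106:
3^1 ≡ 3
3^2 ≡ 9
3^53 ≡ 1
Therefore the multiplicative order of 3 modulo 107 is 53.

53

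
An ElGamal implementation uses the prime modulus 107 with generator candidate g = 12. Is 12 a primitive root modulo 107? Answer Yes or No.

φ(107) = 107 − 1 = 106 = 2 · 53.
An element g generates (Z/107Z)^× iff g^(106/q) ≢ 1 (mod 107) for each prime q ∈ {2, 53}.
12^53 ≡ 1 (mod 107)  [q = 2: ≡ 1 ✗]
12^2 ≡ 37 (mod 107)  [q = 53: ≢ 1 ✓]
Since 12^53 ≡ 1, the order of 12 divides 53 < 106, so 12 is not a primitive root.

No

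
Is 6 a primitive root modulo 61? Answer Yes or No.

Yes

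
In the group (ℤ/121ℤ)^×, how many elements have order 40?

0

φ(121) = φ(11^2) = 11·(11−1) = 110 = 2 · 5 · 11.
(Z/121Z)^× is cyclic (|G| = 110); a cyclic group of order m has exactly φ(d) elements of each order d | m, and none otherwise.
Since 40 ∤ 110, the count is 0.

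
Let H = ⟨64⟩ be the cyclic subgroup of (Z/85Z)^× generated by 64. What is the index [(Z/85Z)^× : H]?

Since 64 ∈ (Z/85Z)^×, its order divides φ(85) = φ(5·17) = (5−1)·(17−1) = 4·16 = 64 = 2^6.
Divisors of 64: 1, 2, 4, 8, 16, 32, 64.
Compute 64^d (mod 85) for the divisors d until we hit 1:
64^1 ≡ 64
64^2 ≡ 16
64^4 ≡ 1
Thus |⟨64⟩| = ord(64) = 4.
The index is φ(85) / ord(64) = 64 / 4 = 16.

16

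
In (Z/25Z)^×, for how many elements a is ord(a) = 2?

φ(25) = φ(5^2) = 5·(5−1) = 20 = 2^2 · 5.
Since (Z/25Z)^× is cyclic of order 20, the number of elements of order d is φ(d) when d | 20 and 0 otherwise.
2 | 20, and φ(2) = 2 − 1 = 1.

1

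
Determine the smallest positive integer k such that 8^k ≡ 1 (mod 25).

20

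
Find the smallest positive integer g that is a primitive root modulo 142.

7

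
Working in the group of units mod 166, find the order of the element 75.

Since 75 ∈ (Z/166Z)^×, its order divides φ(166) = φ(2)·φ(83) = 1·82 = 82 = 2 · 41.
Divisors of 82: 1, 2, 41, 82.
Evaluate successive powers at the divisors of 82:
75^1 ≡ 75 (mod 166)
75^2 ≡ 147 (mod 166)
75^41 ≡ 1 (mod 166) ✓
Therefore the multiplicative order of 75 modulo 166 is 41.

41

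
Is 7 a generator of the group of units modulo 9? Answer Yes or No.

No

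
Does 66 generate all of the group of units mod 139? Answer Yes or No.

φ(139) = 139 − 1 = 138 = 2 · 3 · 23.
66 is a primitive root mod 139 iff 66^(φ(139)/q) ≢ 1 for every prime q | φ(139), i.e. q ∈ {2, 3, 23}.
66^69 ≡ 1 (mod 139)  [q = 2: ≡ 1 ✗]
66^46 ≡ 96 (mod 139)  [q = 3: ≢ 1 ✓]
66^6 ≡ 129 (mod 139)  [q = 23: ≢ 1 ✓]
The check at q = 2 fails, so 66 generates a proper subgroup.

No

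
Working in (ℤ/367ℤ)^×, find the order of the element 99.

366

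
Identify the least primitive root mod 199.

3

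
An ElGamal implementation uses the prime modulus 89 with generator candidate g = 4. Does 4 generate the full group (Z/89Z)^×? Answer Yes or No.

No

φ(89) = 89 − 1 = 88 = 2^3 · 11.
4 is a primitive root mod 89 iff 4^(φ(89)/q) ≢ 1 for every prime q | φ(89), i.e. q ∈ {2, 11}.
4^44 ≡ 1 (mod 89)  [q = 2: ≡ 1 ✗]
4^8 ≡ 32 (mod 89)  [q = 11: ≢ 1 ✓]
Since 4^44 ≡ 1, the order of 4 divides 44 < 88, so 4 is not a primitive root.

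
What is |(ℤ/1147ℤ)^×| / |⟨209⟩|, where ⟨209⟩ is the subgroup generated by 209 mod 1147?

6

Since 209 ∈ (Z/1147Z)^×, its order divides φ(1147) = φ(31·37) = (31−1)·(37−1) = 30·36 = 1080 = 2^3 · 3^3 · 5.
Divisors of 1080: 1, 2, 3, 4, 5, 6, 8, 9, 10, 12, 15, 18, 20, 24, 27, 30, 36, 40, 45, 54, 60, 72, 90, 108, 120, 135, 180, 216, 270, 360, 540, 1080.
Test each divisor d:
209^1 ≡ 209 (mod 1147)
209^2 ≡ 95 (mod 1147)
209^3 ≡ 356 (mod 1147)
209^4 ≡ 996 (mod 1147)
209^5 ≡ 557 (mod 1147)
209^6 ≡ 566 (mod 1147)
209^8 ≡ 1008 (mod 1147)
209^9 ≡ 771 (mod 1147)
209^10 ≡ 559 (mod 1147)
209^12 ≡ 343 (mod 1147)
209^15 ≡ 526 (mod 1147)
209^18 ≡ 295 (mod 1147)
209^20 ≡ 497 (mod 1147)
209^24 ≡ 655 (mod 1147)
209^27 ≡ 339 (mod 1147)
209^30 ≡ 249 (mod 1147)
209^36 ≡ 1000 (mod 1147)
209^40 ≡ 404 (mod 1147)
209^45 ≡ 216 (mod 1147)
209^54 ≡ 221 (mod 1147)
209^60 ≡ 63 (mod 1147)
209^72 ≡ 963 (mod 1147)
209^90 ≡ 776 (mod 1147)
209^108 ≡ 667 (mod 1147)
209^120 ≡ 528 (mod 1147)
209^135 ≡ 154 (mod 1147)
209^180 ≡ 1 (mod 1147) ✓
So ord_1147(209) = 180, hence |⟨209⟩| = 180.
The index is φ(1147) / ord(209) = 1080 / 180 = 6.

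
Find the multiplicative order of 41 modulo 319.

20

The order of 41 must divide φ(319) = φ(11·29) = (11−1)·(29−1) = 10·28 = 280 = 2^3 · 5 · 7.
Divisors of 280: 1, 2, 4, 5, 7, 8, 10, 14, 20, 28, 35, 40, 56, 70, 140, 280.
Evaluate successive powers at the divisors of 280:
41^1 ≡ 41
41^2 ≡ 86
41^4 ≡ 59
41^5 ≡ 186
41^7 ≡ 46
41^8 ≡ 291
41^10 ≡ 144
41^14 ≡ 202
41^20 ≡ 1
The smallest such exponent is 20, so the order of 41 is 20.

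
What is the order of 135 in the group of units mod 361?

The order of 135 must divide φ(361) = φ(19^2) = 19·(19−1) = 342 = 2 · 3^2 · 19.
Divisors of 342: 1, 2, 3, 6, 9, 18, 19, 38, 57, 114, 171, 342.
Evaluate successive powers at the divisors of 342:
135^1 ≡ 135 (mod 361)
135^2 ≡ 175 (mod 361)
135^3 ≡ 160 (mod 361)
135^6 ≡ 330 (mod 361)
135^9 ≡ 94 (mod 361)
135^18 ≡ 172 (mod 361)
135^19 ≡ 116 (mod 361)
135^38 ≡ 99 (mod 361)
135^57 ≡ 293 (mod 361)
135^114 ≡ 292 (mod 361)
135^171 ≡ 360 (mod 361)
135^342 ≡ 1 (mod 361) ✓
The smallest such exponent is 342, so the order of 135 is 342.

342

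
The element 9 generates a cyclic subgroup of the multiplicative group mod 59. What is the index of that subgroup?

2

By Lagrange's theorem, ord_59(9) divides φ(59) = 59 − 1 = 58 = 2 · 29.
Divisors of 58: 1, 2, 29, 58.
Compute 9^d (mod 59) for the divisors d until we hit 1:
9^1 ≡ 9 (mod 59)
9^2 ≡ 22 (mod 59)
9^29 ≡ 1 (mod 59) ✓
Thus |⟨9⟩| = ord(9) = 29.
The index is φ(59) / ord(9) = 58 / 29 = 2.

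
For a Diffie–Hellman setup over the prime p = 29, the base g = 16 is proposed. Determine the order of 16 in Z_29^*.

By Lagrange's theorem, ord_29(16) divides φ(29) = 29 − 1 = 28 = 2^2 · 7.
Divisors of 28: 1, 2, 4, 7, 14, 28.
Compute 16^d (mod 29) for the divisors d until we hit 1:
16^1 ≡ 16 (mod 29)
16^2 ≡ 24 (mod 29)
16^4 ≡ 25 (mod 29)
16^7 ≡ 1 (mod 29) ✓
The smallest such exponent is 7, so the order of 16 is 7.

7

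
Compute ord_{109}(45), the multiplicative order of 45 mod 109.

ord(45) | φ(109) = 109 − 1 = 108 = 2^2 · 3^3.
Divisors of 108: 1, 2, 3, 4, 6, 9, 12, 18, 27, 36, 54, 108.
Test each divisor d:
45^1 ≡ 45 (mod 109)
45^2 ≡ 63 (mod 109)
45^3 ≡ 1 (mod 109) ✓
The smallest such exponent is 3, so the order of 45 is 3.

3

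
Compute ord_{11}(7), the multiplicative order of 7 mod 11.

The order of 7 must divide φ(11) = 11 − 1 = 10 = 2 · 5.
Divisors of 10: 1, 2, 5, 10.
Compute 7^d (mod 11) for the divisors d until we hit 1:
7^1 ≡ 7
7^2 ≡ 5
7^5 ≡ 10
7^10 ≡ 1
Therefore the multiplicative order of 7 modulo 11 is 10.

10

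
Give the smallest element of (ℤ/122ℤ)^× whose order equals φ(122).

φ(122) = φ(2)·φ(61) = 1·60 = 60 = 2^2 · 3 · 5.
g is a primitive root iff g^(60/q) ≢ 1 (mod 122) for each prime q ∈ {2, 3, 5}.
g = 2: gcd(2, 122) = 2 > 1, not a unit — skip.
g = 3: 3^30 ≡ 1 — hits 1, so not a primitive root.
g = 4: gcd(4, 122) = 2 > 1, not a unit — skip.
g = 5: 5^30 ≡ 1 — hits 1, so not a primitive root.
g = 6: gcd(6, 122) = 2 > 1, not a unit — skip.
g = 7: 7^30 ≡ 121; 7^20 ≡ 47; 7^12 ≡ 95 — none is 1, so 7 is a primitive root.
Hence the least primitive root of 122 is 7.

7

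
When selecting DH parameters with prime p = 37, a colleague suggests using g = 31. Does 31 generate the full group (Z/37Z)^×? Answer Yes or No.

φ(37) = 37 − 1 = 36 = 2^2 · 3^2.
Test 31^(36/q) mod 37 for each prime factor q of 36:
31^18 ≡ 36 (mod 37)  [q = 2: ≢ 1 ✓]
31^12 ≡ 1 (mod 37)  [q = 3: ≡ 1 ✗]
31^12 ≡ 1 shows ord(31) | 12, strictly less than φ(37); not a primitive root.

No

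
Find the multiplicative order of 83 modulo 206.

By Lagrange's theorem, ord_206(83) divides φ(206) = φ(2)·φ(103) = 1·102 = 102 = 2 · 3 · 17.
Divisors of 102: 1, 2, 3, 6, 17, 34, 51, 102.
Compute 83^d (mod 206) for the divisors d until we hit 1:
83^1 ≡ 83
83^2 ≡ 91
83^3 ≡ 137
83^6 ≡ 23
83^17 ≡ 159
83^34 ≡ 149
83^51 ≡ 1
The smallest such exponent is 51, so the order of 83 is 51.

51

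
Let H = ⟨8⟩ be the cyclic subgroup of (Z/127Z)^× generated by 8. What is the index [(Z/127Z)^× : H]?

The order of 8 must divide φ(127) = 127 − 1 = 126 = 2 · 3^2 · 7.
Divisors of 126: 1, 2, 3, 6, 7, 9, 14, 18, 21, 42, 63, 126.
Compute 8^d (mod 127) for the divisors d until we hit 1:
8^1 ≡ 8 (mod 127)
8^2 ≡ 64 (mod 127)
8^3 ≡ 4 (mod 127)
8^6 ≡ 16 (mod 127)
8^7 ≡ 1 (mod 127) ✓
Thus |⟨8⟩| = ord(8) = 7.
The index is φ(127) / ord(8) = 126 / 7 = 18.

18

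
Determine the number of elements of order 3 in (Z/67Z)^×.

2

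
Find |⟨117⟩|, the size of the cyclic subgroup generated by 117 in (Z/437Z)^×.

By Lagrange's theorem, ord_437(117) divides φ(437) = φ(19·23) = (19−1)·(23−1) = 18·22 = 396 = 2^2 · 3^2 · 11.
Divisors of 396: 1, 2, 3, 4, 6, 9, 11, 12, 18, 22, 33, 36, 44, 66, 99, 132, 198, 396.
Compute 117^d (mod 437) for the divisors d until we hit 1:
117^1 ≡ 117
117^2 ≡ 142
117^3 ≡ 8
117^4 ≡ 62
117^6 ≡ 64
117^9 ≡ 75
117^11 ≡ 162
117^12 ≡ 163
117^18 ≡ 381
117^22 ≡ 24
117^33 ≡ 392
117^36 ≡ 77
117^44 ≡ 139
117^66 ≡ 277
117^99 ≡ 208
117^132 ≡ 254
117^198 ≡ 1
So ord_437(117) = 198.

198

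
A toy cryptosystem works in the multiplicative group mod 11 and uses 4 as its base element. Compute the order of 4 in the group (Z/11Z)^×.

5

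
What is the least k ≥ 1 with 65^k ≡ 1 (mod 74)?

The order of 65 must divide φ(74) = φ(2)·φ(37) = 1·36 = 36 = 2^2 · 3^2.
Divisors of 36: 1, 2, 3, 4, 6, 9, 12, 18, 36.
Check 65^d mod 74 for each divisor in increasing order:
65^1 ≡ 65
65^2 ≡ 7
65^3 ≡ 11
65^4 ≡ 49
65^6 ≡ 47
65^9 ≡ 73
65^12 ≡ 63
65^18 ≡ 1
Therefore the multiplicative order of 65 modulo 74 is 18.

18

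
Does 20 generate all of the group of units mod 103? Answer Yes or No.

φ(103) = 103 − 1 = 102 = 2 · 3 · 17.
20 is a primitive root mod 103 iff 20^(φ(103)/q) ≢ 1 for every prime q | φ(103), i.e. q ∈ {2, 3, 17}.
20^51 ≡ 102 (mod 103)  [q = 2: ≢ 1 ✓]
20^34 ≡ 46 (mod 103)  [q = 3: ≢ 1 ✓]
20^6 ≡ 23 (mod 103)  [q = 17: ≢ 1 ✓]
Every test exponent gives a nontrivial residue, hence 20 generates the full group.

Yes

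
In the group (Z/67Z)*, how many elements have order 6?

2

φ(67) = 67 − 1 = 66 = 2 · 3 · 11.
(Z/67Z)^× is cyclic (|G| = 66); a cyclic group of order m has exactly φ(d) elements of each order d | m, and none otherwise.
6 = 2 · 3 divides 66, and φ(6) = 2.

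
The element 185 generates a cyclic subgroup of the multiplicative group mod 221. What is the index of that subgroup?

8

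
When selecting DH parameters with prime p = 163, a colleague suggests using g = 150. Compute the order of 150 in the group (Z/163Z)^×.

By Lagrange's theorem, ord_163(150) divides φ(163) = 163 − 1 = 162 = 2 · 3^4.
Divisors of 162: 1, 2, 3, 6, 9, 18, 27, 54, 81, 162.
Evaluate successive powers at the divisors of 162:
150^1 ≡ 150 (mod 163)
150^2 ≡ 6 (mod 163)
150^3 ≡ 85 (mod 163)
150^6 ≡ 53 (mod 163)
150^9 ≡ 104 (mod 163)
150^18 ≡ 58 (mod 163)
150^27 ≡ 1 (mod 163) ✓
Therefore the multiplicative order of 150 modulo 163 is 27.

27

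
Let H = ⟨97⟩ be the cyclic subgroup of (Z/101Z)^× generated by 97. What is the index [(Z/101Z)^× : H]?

Since 97 ∈ (Z/101Z)^×, its order divides φ(101) = 101 − 1 = 100 = 2^2 · 5^2.
Divisors of 100: 1, 2, 4, 5, 10, 20, 25, 50, 100.
Compute 97^d (mod 101) for the divisors d until we hit 1:
97^1 ≡ 97 (mod 101)
97^2 ≡ 16 (mod 101)
97^4 ≡ 54 (mod 101)
97^5 ≡ 87 (mod 101)
97^10 ≡ 95 (mod 101)
97^20 ≡ 36 (mod 101)
97^25 ≡ 1 (mod 101) ✓
So ord_101(97) = 25, hence |⟨97⟩| = 25.
Index = |(Z/101Z)^×| / |⟨97⟩| = 100 / 25 = 4.

4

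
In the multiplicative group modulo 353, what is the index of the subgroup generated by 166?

The order of 166 must divide φ(353) = 353 − 1 = 352 = 2^5 · 11.
Divisors of 352: 1, 2, 4, 8, 11, 16, 22, 32, 44, 88, 176, 352.
Evaluate successive powers at the divisors of 352:
166^1 ≡ 166
166^2 ≡ 22
166^4 ≡ 131
166^8 ≡ 217
166^11 ≡ 352
166^16 ≡ 140
166^22 ≡ 1
Thus |⟨166⟩| = ord(166) = 22.
Index = |(Z/353Z)^×| / |⟨166⟩| = 352 / 22 = 16.

16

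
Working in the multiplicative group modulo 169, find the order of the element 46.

By Lagrange's theorem, ord_169(46) divides φ(169) = φ(13^2) = 13·(13−1) = 156 = 2^2 · 3 · 13.
Divisors of 156: 1, 2, 3, 4, 6, 12, 13, 26, 39, 52, 78, 156.
Evaluate successive powers at the divisors of 156:
46^1 ≡ 46 (mod 169)
46^2 ≡ 88 (mod 169)
46^3 ≡ 161 (mod 169)
46^4 ≡ 139 (mod 169)
46^6 ≡ 64 (mod 169)
46^12 ≡ 40 (mod 169)
46^13 ≡ 150 (mod 169)
46^26 ≡ 23 (mod 169)
46^39 ≡ 70 (mod 169)
46^52 ≡ 22 (mod 169)
46^78 ≡ 168 (mod 169)
46^156 ≡ 1 (mod 169) ✓
Hence ord(46) = 156.

156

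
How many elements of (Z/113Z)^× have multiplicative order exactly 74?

φ(113) = 113 − 1 = 112 = 2^4 · 7.
In a cyclic group of order 112, there are φ(d) elements of order d for each divisor d of 112, and zero for non-divisors.
Here 112 is not a multiple of 74, so there are no elements of order 74.

0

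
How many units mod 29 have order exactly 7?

6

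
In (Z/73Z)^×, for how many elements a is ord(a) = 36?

φ(73) = 73 − 1 = 72 = 2^3 · 3^2.
In a cyclic group of order 72, there are φ(d) elements of order d for each divisor d of 72, and zero for non-divisors.
36 = 2^2 · 3^2 divides 72, and φ(36) = 12.

12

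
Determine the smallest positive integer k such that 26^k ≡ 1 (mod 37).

Since 26 ∈ (Z/37Z)^×, its order divides φ(37) = 37 − 1 = 36 = 2^2 · 3^2.
Divisors of 36: 1, 2, 3, 4, 6, 9, 12, 18, 36.
Test each divisor d:
26^1 ≡ 26 (mod 37)
26^2 ≡ 10 (mod 37)
26^3 ≡ 1 (mod 37) ✓
The smallest such exponent is 3, so the order of 26 is 3.

3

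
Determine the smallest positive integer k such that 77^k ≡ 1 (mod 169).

26

By Lagrange's theorem, ord_169(77) divides φ(169) = φ(13^2) = 13·(13−1) = 156 = 2^2 · 3 · 13.
Divisors of 156: 1, 2, 3, 4, 6, 12, 13, 26, 39, 52, 78, 156.
Check 77^d mod 169 for each divisor in increasing order:
77^1 ≡ 77 (mod 169)
77^2 ≡ 14 (mod 169)
77^3 ≡ 64 (mod 169)
77^4 ≡ 27 (mod 169)
77^6 ≡ 40 (mod 169)
77^12 ≡ 79 (mod 169)
77^13 ≡ 168 (mod 169)
77^26 ≡ 1 (mod 169) ✓
So ord_169(77) = 26.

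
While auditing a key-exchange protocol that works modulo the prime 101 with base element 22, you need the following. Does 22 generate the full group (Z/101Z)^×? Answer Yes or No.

φ(101) = 101 − 1 = 100 = 2^2 · 5^2.
22 is a primitive root mod 101 iff 22^(φ(101)/q) ≢ 1 for every prime q | φ(101), i.e. q ∈ {2, 5}.
22^50 ≡ 1 (mod 101)  [q = 2: ≡ 1 ✗]
22^20 ≡ 84 (mod 101)  [q = 5: ≢ 1 ✓]
The check at q = 2 fails, so 22 generates a proper subgroup.

No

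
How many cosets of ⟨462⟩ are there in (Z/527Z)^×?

2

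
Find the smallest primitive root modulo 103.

5

φ(103) = 103 − 1 = 102 = 2 · 3 · 17.
Test candidates g = 2, 3, … against the prime factors q ∈ {2, 3, 17} of φ(103): g is a generator iff g^(102/q) ≢ 1 for every such q.
g = 2: 2^51 ≡ 1 — hits 1, so not a primitive root.
g = 3: 3^51 ≡ 102; 3^34 ≡ 1 — hits 1, so not a primitive root.
g = 4: 4^51 ≡ 1 — hits 1, so not a primitive root.
g = 5: 5^51 ≡ 102; 5^34 ≡ 56; 5^6 ≡ 72 — none is 1, so 5 is a primitive root.
So 5 is the smallest generator of (Z/103Z)^×.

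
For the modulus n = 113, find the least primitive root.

3

φ(113) = 113 − 1 = 112 = 2^4 · 7.
Test candidates g = 2, 3, … against the prime factors q ∈ {2, 7} of φ(113): g is a generator iff g^(112/q) ≢ 1 for every such q.
g = 2: 2^56 ≡ 1 — hits 1, so not a primitive root.
g = 3: 3^56 ≡ 112; 3^16 ≡ 49 — none is 1, so 3 is a primitive root.
The smallest primitive root modulo 113 is 3.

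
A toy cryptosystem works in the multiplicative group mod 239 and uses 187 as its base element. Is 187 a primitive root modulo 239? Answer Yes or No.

No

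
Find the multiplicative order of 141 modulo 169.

By Lagrange's theorem, ord_169(141) divides φ(169) = φ(13^2) = 13·(13−1) = 156 = 2^2 · 3 · 13.
Divisors of 156: 1, 2, 3, 4, 6, 12, 13, 26, 39, 52, 78, 156.
Test each divisor d:
141^1 ≡ 141 (mod 169)
141^2 ≡ 108 (mod 169)
141^3 ≡ 18 (mod 169)
141^4 ≡ 3 (mod 169)
141^6 ≡ 155 (mod 169)
141^12 ≡ 27 (mod 169)
141^13 ≡ 89 (mod 169)
141^26 ≡ 147 (mod 169)
141^39 ≡ 70 (mod 169)
141^52 ≡ 146 (mod 169)
141^78 ≡ 168 (mod 169)
141^156 ≡ 1 (mod 169) ✓
So ord_169(141) = 156.

156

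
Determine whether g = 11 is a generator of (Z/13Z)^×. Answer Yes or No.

φ(13) = 13 − 1 = 12 = 2^2 · 3.
Test 11^(12/q) mod 13 for each prime factor q of 12:
11^6 ≡ 12 (mod 13)  [q = 2: ≢ 1 ✓]
11^4 ≡ 3 (mod 13)  [q = 3: ≢ 1 ✓]
None equal 1, so ord_13(11) = 12: 11 is a primitive root.

Yes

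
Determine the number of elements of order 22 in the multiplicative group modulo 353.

10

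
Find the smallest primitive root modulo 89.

3

φ(89) = 89 − 1 = 88 = 2^3 · 11.
g is a primitive root iff g^(88/q) ≢ 1 (mod 89) for each prime q ∈ {2, 11}.
g = 2: 2^44 ≡ 1 — hits 1, so not a primitive root.
g = 3: 3^44 ≡ 88; 3^8 ≡ 64 — none is 1, so 3 is a primitive root.
Hence the least primitive root of 89 is 3.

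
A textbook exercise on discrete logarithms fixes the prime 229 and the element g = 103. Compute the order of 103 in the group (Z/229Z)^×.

ord(103) | φ(229) = 229 − 1 = 228 = 2^2 · 3 · 19.
Divisors of 228: 1, 2, 3, 4, 6, 12, 19, 38, 57, 76, 114, 228.
Test each divisor d:
103^1 ≡ 103 (mod 229)
103^2 ≡ 75 (mod 229)
103^3 ≡ 168 (mod 229)
103^4 ≡ 129 (mod 229)
103^6 ≡ 57 (mod 229)
103^12 ≡ 43 (mod 229)
103^19 ≡ 95 (mod 229)
103^38 ≡ 94 (mod 229)
103^57 ≡ 228 (mod 229)
103^76 ≡ 134 (mod 229)
103^114 ≡ 1 (mod 229) ✓
The smallest such exponent is 114, so the order of 103 is 114.

114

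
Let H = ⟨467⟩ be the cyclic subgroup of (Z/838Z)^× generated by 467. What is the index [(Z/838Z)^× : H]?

2

By Lagrange's theorem, ord_838(467) divides φ(838) = φ(2)·φ(419) = 1·418 = 418 = 2 · 11 · 19.
Divisors of 418: 1, 2, 11, 19, 22, 38, 209, 418.
Check 467^d mod 838 for each divisor in increasing order:
467^1 ≡ 467 (mod 838)
467^2 ≡ 209 (mod 838)
467^11 ≡ 627 (mod 838)
467^19 ≡ 13 (mod 838)
467^22 ≡ 107 (mod 838)
467^38 ≡ 169 (mod 838)
467^209 ≡ 1 (mod 838) ✓
Thus |⟨467⟩| = ord(467) = 209.
Index = |(Z/838Z)^×| / |⟨467⟩| = 418 / 209 = 2.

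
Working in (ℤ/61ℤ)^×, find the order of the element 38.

20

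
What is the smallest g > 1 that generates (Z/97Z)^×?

5

φ(97) = 97 − 1 = 96 = 2^5 · 3.
Test candidates g = 2, 3, … against the prime factors q ∈ {2, 3} of φ(97): g is a generator iff g^(96/q) ≢ 1 for every such q.
g = 2: 2^48 ≡ 1 — hits 1, so not a primitive root.
g = 3: 3^48 ≡ 1 — hits 1, so not a primitive root.
g = 4: 4^48 ≡ 1 — hits 1, so not a primitive root.
g = 5: 5^48 ≡ 96; 5^32 ≡ 35 — none is 1, so 5 is a primitive root.
The smallest primitive root modulo 97 is 5.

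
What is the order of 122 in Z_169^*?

By Lagrange's theorem, ord_169(122) divides φ(169) = φ(13^2) = 13·(13−1) = 156 = 2^2 · 3 · 13.
Divisors of 156: 1, 2, 3, 4, 6, 12, 13, 26, 39, 52, 78, 156.
Compute 122^d (mod 169) for the divisors d until we hit 1:
122^1 ≡ 122
122^2 ≡ 12
122^3 ≡ 112
122^4 ≡ 144
122^6 ≡ 38
122^12 ≡ 92
122^13 ≡ 70
122^26 ≡ 168
122^39 ≡ 99
122^52 ≡ 1
So ord_169(122) = 52.

52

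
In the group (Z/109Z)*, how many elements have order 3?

φ(109) = 109 − 1 = 108 = 2^2 · 3^3.
Since (Z/109Z)^× is cyclic of order 108, the number of elements of order d is φ(d) when d | 108 and 0 otherwise.
3 | 108, and φ(3) = 3 − 1 = 2.

2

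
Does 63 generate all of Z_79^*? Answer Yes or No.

Yes

φ(79) = 79 − 1 = 78 = 2 · 3 · 13.
An element g generates (Z/79Z)^× iff g^(78/q) ≢ 1 (mod 79) for each prime q ∈ {2, 3, 13}.
63^39 ≡ 78 (mod 79)  [q = 2: ≢ 1 ✓]
63^26 ≡ 23 (mod 79)  [q = 3: ≢ 1 ✓]
63^6 ≡ 65 (mod 79)  [q = 13: ≢ 1 ✓]
None equal 1, so ord_79(63) = 78: 63 is a primitive root.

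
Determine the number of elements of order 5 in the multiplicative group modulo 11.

4

φ(11) = 11 − 1 = 10 = 2 · 5.
(Z/11Z)^× is cyclic (|G| = 10); a cyclic group of order m has exactly φ(d) elements of each order d | m, and none otherwise.
5 | 10, and φ(5) = 5 − 1 = 4.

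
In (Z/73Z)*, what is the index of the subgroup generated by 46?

18

The order of 46 must divide φ(73) = 73 − 1 = 72 = 2^3 · 3^2.
Divisors of 72: 1, 2, 3, 4, 6, 8, 9, 12, 18, 24, 36, 72.
Evaluate successive powers at the divisors of 72:
46^1 ≡ 46 (mod 73)
46^2 ≡ 72 (mod 73)
46^3 ≡ 27 (mod 73)
46^4 ≡ 1 (mod 73) ✓
The order of 46 is 4, so the subgroup it generates has 4 elements.
Index = |(Z/73Z)^×| / |⟨46⟩| = 72 / 4 = 18.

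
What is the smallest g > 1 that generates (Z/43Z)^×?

φ(43) = 43 − 1 = 42 = 2 · 3 · 7.
g is a primitive root iff g^(42/q) ≢ 1 (mod 43) for each prime q ∈ {2, 3, 7}.
g = 2: 2^21 ≡ 42; 2^14 ≡ 1 — hits 1, so not a primitive root.
g = 3: 3^21 ≡ 42; 3^14 ≡ 36; 3^6 ≡ 41 — none is 1, so 3 is a primitive root.
So 3 is the smallest generator of (Z/43Z)^×.

3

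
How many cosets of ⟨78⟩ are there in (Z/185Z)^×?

The order of 78 must divide φ(185) = φ(5·37) = (5−1)·(37−1) = 4·36 = 144 = 2^4 · 3^2.
Divisors of 144: 1, 2, 3, 4, 6, 8, 9, 12, 16, 18, 24, 36, 48, 72, 144.
Evaluate successive powers at the divisors of 144:
78^1 ≡ 78 (mod 185)
78^2 ≡ 164 (mod 185)
78^3 ≡ 27 (mod 185)
78^4 ≡ 71 (mod 185)
78^6 ≡ 174 (mod 185)
78^8 ≡ 46 (mod 185)
78^9 ≡ 73 (mod 185)
78^12 ≡ 121 (mod 185)
78^16 ≡ 81 (mod 185)
78^18 ≡ 149 (mod 185)
78^24 ≡ 26 (mod 185)
78^36 ≡ 1 (mod 185) ✓
So ord_185(78) = 36, hence |⟨78⟩| = 36.
[(Z/185Z)^× : ⟨78⟩] = 144/36 = 4.

4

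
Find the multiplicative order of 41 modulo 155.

15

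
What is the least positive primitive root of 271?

6

φ(271) = 271 − 1 = 270 = 2 · 3^3 · 5.
g is a primitive root iff g^(270/q) ≢ 1 (mod 271) for each prime q ∈ {2, 3, 5}.
g = 2: 2^135 ≡ 1 — hits 1, so not a primitive root.
g = 3: 3^135 ≡ 270; 3^90 ≡ 1 — hits 1, so not a primitive root.
g = 4: 4^135 ≡ 1 — hits 1, so not a primitive root.
g = 5: 5^135 ≡ 1 — hits 1, so not a primitive root.
g = 6: 6^135 ≡ 270; 6^90 ≡ 242; 6^54 ≡ 10 — none is 1, so 6 is a primitive root.
The smallest primitive root modulo 271 is 6.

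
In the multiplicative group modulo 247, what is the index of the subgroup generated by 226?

6

The order of 226 must divide φ(247) = φ(13·19) = (13−1)·(19−1) = 12·18 = 216 = 2^3 · 3^3.
Divisors of 216: 1, 2, 3, 4, 6, 8, 9, 12, 18, 24, 27, 36, 54, 72, 108, 216.
Evaluate successive powers at the divisors of 216:
226^1 ≡ 226 (mod 247)
226^2 ≡ 194 (mod 247)
226^3 ≡ 125 (mod 247)
226^4 ≡ 92 (mod 247)
226^6 ≡ 64 (mod 247)
226^8 ≡ 66 (mod 247)
226^9 ≡ 96 (mod 247)
226^12 ≡ 144 (mod 247)
226^18 ≡ 77 (mod 247)
226^24 ≡ 235 (mod 247)
226^27 ≡ 229 (mod 247)
226^36 ≡ 1 (mod 247) ✓
So ord_247(226) = 36, hence |⟨226⟩| = 36.
Index = |(Z/247Z)^×| / |⟨226⟩| = 216 / 36 = 6.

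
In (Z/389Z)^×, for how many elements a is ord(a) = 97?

96

φ(389) = 389 − 1 = 388 = 2^2 · 97.
(Z/389Z)^× is cyclic (|G| = 388); a cyclic group of order m has exactly φ(d) elements of each order d | m, and none otherwise.
97 | 388, and φ(97) = 97 − 1 = 96.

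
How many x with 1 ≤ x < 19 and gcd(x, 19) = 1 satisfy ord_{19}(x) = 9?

6

φ(19) = 19 − 1 = 18 = 2 · 3^2.
Since (Z/19Z)^× is cyclic of order 18, the number of elements of order d is φ(d) when d | 18 and 0 otherwise.
9 = 3^2 divides 18, and φ(9) = 6.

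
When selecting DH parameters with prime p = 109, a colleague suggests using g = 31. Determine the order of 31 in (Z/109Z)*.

54

ord(31) | φ(109) = 109 − 1 = 108 = 2^2 · 3^3.
Divisors of 108: 1, 2, 3, 4, 6, 9, 12, 18, 27, 36, 54, 108.
Test each divisor d:
31^1 ≡ 31 (mod 109)
31^2 ≡ 89 (mod 109)
31^3 ≡ 34 (mod 109)
31^4 ≡ 73 (mod 109)
31^6 ≡ 66 (mod 109)
31^9 ≡ 64 (mod 109)
31^12 ≡ 105 (mod 109)
31^18 ≡ 63 (mod 109)
31^27 ≡ 108 (mod 109)
31^36 ≡ 45 (mod 109)
31^54 ≡ 1 (mod 109) ✓
Therefore the multiplicative order of 31 modulo 109 is 54.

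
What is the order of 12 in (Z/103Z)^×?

Since 12 ∈ (Z/103Z)^×, its order divides φ(103) = 103 − 1 = 102 = 2 · 3 · 17.
Divisors of 102: 1, 2, 3, 6, 17, 34, 51, 102.
Check 12^d mod 103 for each divisor in increasing order:
12^1 ≡ 12
12^2 ≡ 41
12^3 ≡ 80
12^6 ≡ 14
12^17 ≡ 57
12^34 ≡ 56
12^51 ≡ 102
12^102 ≡ 1
So ord_103(12) = 102.

102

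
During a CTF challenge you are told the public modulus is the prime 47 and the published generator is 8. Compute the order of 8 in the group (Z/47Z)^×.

ord(8) | φ(47) = 47 − 1 = 46 = 2 · 23.
Divisors of 46: 1, 2, 23, 46.
Evaluate successive powers at the divisors of 46:
8^1 ≡ 8 (mod 47)
8^2 ≡ 17 (mod 47)
8^23 ≡ 1 (mod 47) ✓
Hence ord(8) = 23.

23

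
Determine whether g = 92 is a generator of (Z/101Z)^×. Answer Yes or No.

φ(101) = 101 − 1 = 100 = 2^2 · 5^2.
An element g generates (Z/101Z)^× iff g^(100/q) ≢ 1 (mod 101) for each prime q ∈ {2, 5}.
92^50 ≡ 1 (mod 101)  [q = 2: ≡ 1 ✗]
92^20 ≡ 87 (mod 101)  [q = 5: ≢ 1 ✓]
Since 92^50 ≡ 1, the order of 92 divides 50 < 100, so 92 is not a primitive root.

No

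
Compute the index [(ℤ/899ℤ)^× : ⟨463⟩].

84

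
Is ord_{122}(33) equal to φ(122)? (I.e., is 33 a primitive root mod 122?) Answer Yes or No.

φ(122) = φ(2)·φ(61) = 1·60 = 60 = 2^2 · 3 · 5.
33 is a primitive root mod 122 iff 33^(φ(122)/q) ≢ 1 for every prime q | φ(122), i.e. q ∈ {2, 3, 5}.
33^30 ≡ 121 (mod 122)  [q = 2: ≢ 1 ✓]
33^20 ≡ 1 (mod 122)  [q = 3: ≡ 1 ✗]
33^12 ≡ 9 (mod 122)  [q = 5: ≢ 1 ✓]
Since 33^20 ≡ 1, the order of 33 divides 20 < 60, so 33 is not a primitive root.

No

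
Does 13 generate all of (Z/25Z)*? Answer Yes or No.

Yes

φ(25) = φ(5^2) = 5·(5−1) = 20 = 2^2 · 5.
It suffices to check that the order of 13 is not a proper divisor of 20: compute 13^(20/q) for q ∈ {2, 5}.
13^10 ≡ 24 (mod 25)  [q = 2: ≢ 1 ✓]
13^4 ≡ 11 (mod 25)  [q = 5: ≢ 1 ✓]
All checks pass, so 13 has order 20 and is a primitive root modulo 25.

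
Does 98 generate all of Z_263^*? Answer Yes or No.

No

φ(263) = 263 − 1 = 262 = 2 · 131.
Test 98^(262/q) mod 263 for each prime factor q of 262:
98^131 ≡ 1 (mod 263)  [q = 2: ≡ 1 ✗]
98^2 ≡ 136 (mod 263)  [q = 131: ≢ 1 ✓]
Since 98^131 ≡ 1, the order of 98 divides 131 < 262, so 98 is not a primitive root.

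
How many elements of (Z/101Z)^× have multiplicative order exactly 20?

8

φ(101) = 101 − 1 = 100 = 2^2 · 5^2.
Since (Z/101Z)^× is cyclic of order 100, the number of elements of order d is φ(d) when d | 100 and 0 otherwise.
20 = 2^2 · 5 divides 100, and φ(20) = 8.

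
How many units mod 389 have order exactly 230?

0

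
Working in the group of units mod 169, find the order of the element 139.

39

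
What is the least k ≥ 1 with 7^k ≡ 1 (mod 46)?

22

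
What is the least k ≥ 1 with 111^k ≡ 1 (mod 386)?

The order of 111 must divide φ(386) = φ(2)·φ(193) = 1·192 = 192 = 2^6 · 3.
Divisors of 192: 1, 2, 3, 4, 6, 8, 12, 16, 24, 32, 48, 64, 96, 192.
Evaluate successive powers at the divisors of 192:
111^1 ≡ 111 (mod 386)
111^2 ≡ 355 (mod 386)
111^3 ≡ 33 (mod 386)
111^4 ≡ 189 (mod 386)
111^6 ≡ 317 (mod 386)
111^8 ≡ 209 (mod 386)
111^12 ≡ 129 (mod 386)
111^16 ≡ 63 (mod 386)
111^24 ≡ 43 (mod 386)
111^32 ≡ 109 (mod 386)
111^48 ≡ 305 (mod 386)
111^64 ≡ 301 (mod 386)
111^96 ≡ 385 (mod 386)
111^192 ≡ 1 (mod 386) ✓
Hence ord(111) = 192.

192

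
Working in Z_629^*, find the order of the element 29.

The order of 29 must divide φ(629) = φ(17·37) = (17−1)·(37−1) = 16·36 = 576 = 2^6 · 3^2.
Divisors of 576: 1, 2, 3, 4, 6, 8, 9, 12, 16, 18, 24, 32, 36, 48, 64, 72, 96, 144, 192, 288, 576.
Evaluate successive powers at the divisors of 576:
29^1 ≡ 29 (mod 629)
29^2 ≡ 212 (mod 629)
29^3 ≡ 487 (mod 629)
29^4 ≡ 285 (mod 629)
29^6 ≡ 36 (mod 629)
29^8 ≡ 84 (mod 629)
29^9 ≡ 549 (mod 629)
29^12 ≡ 38 (mod 629)
29^16 ≡ 137 (mod 629)
29^18 ≡ 110 (mod 629)
29^24 ≡ 186 (mod 629)
29^32 ≡ 528 (mod 629)
29^36 ≡ 149 (mod 629)
29^48 ≡ 1 (mod 629) ✓
The smallest such exponent is 48, so the order of 29 is 48.

48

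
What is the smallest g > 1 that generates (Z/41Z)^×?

φ(41) = 41 − 1 = 40 = 2^3 · 5.
Test candidates g = 2, 3, … against the prime factors q ∈ {2, 5} of φ(41): g is a generator iff g^(40/q) ≢ 1 for every such q.
g = 2: 2^20 ≡ 1 — hits 1, so not a primitive root.
g = 3: 3^20 ≡ 40; 3^8 ≡ 1 — hits 1, so not a primitive root.
g = 4: 4^20 ≡ 1 — hits 1, so not a primitive root.
g = 5: 5^20 ≡ 1 — hits 1, so not a primitive root.
g = 6: 6^20 ≡ 40; 6^8 ≡ 10 — none is 1, so 6 is a primitive root.
Hence the least primitive root of 41 is 6.

6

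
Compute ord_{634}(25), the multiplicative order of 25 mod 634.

The order of 25 must divide φ(634) = φ(2)·φ(317) = 1·316 = 316 = 2^2 · 79.
Divisors of 316: 1, 2, 4, 79, 158, 316.
Compute 25^d (mod 634) for the divisors d until we hit 1:
25^1 ≡ 25
25^2 ≡ 625
25^4 ≡ 81
25^79 ≡ 633
25^158 ≡ 1
Hence ord(25) = 158.

158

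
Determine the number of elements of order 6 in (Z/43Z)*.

2

φ(43) = 43 − 1 = 42 = 2 · 3 · 7.
Since (Z/43Z)^× is cyclic of order 42, the number of elements of order d is φ(d) when d | 42 and 0 otherwise.
6 = 2 · 3 divides 42, and φ(6) = 2.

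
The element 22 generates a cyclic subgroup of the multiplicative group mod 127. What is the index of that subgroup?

The order of 22 must divide φ(127) = 127 − 1 = 126 = 2 · 3^2 · 7.
Divisors of 126: 1, 2, 3, 6, 7, 9, 14, 18, 21, 42, 63, 126.
Evaluate successive powers at the divisors of 126:
22^1 ≡ 22
22^2 ≡ 103
22^3 ≡ 107
22^6 ≡ 19
22^7 ≡ 37
22^9 ≡ 1
So ord_127(22) = 9, hence |⟨22⟩| = 9.
[(Z/127Z)^× : ⟨22⟩] = 126/9 = 14.

14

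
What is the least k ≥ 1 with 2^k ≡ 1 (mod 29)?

28

The order of 2 must divide φ(29) = 29 − 1 = 28 = 2^2 · 7.
Divisors of 28: 1, 2, 4, 7, 14, 28.
Check 2^d mod 29 for each divisor in increasing order:
2^1 ≡ 2 (mod 29)
2^2 ≡ 4 (mod 29)
2^4 ≡ 16 (mod 29)
2^7 ≡ 12 (mod 29)
2^14 ≡ 28 (mod 29)
2^28 ≡ 1 (mod 29) ✓
So ord_29(2) = 28.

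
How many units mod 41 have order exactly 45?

0

φ(41) = 41 − 1 = 40 = 2^3 · 5.
In a cyclic group of order 40, there are φ(d) elements of order d for each divisor d of 40, and zero for non-divisors.
Since 45 ∤ 40, the count is 0.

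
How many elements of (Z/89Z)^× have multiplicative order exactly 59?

φ(89) = 89 − 1 = 88 = 2^3 · 11.
Since (Z/89Z)^× is cyclic of order 88, the number of elements of order d is φ(d) when d | 88 and 0 otherwise.
59 does not divide 88, so no element of (Z/89Z)^× has order 59.

0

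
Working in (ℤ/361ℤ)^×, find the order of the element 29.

By Lagrange's theorem, ord_361(29) divides φ(361) = φ(19^2) = 19·(19−1) = 342 = 2 · 3^2 · 19.
Divisors of 342: 1, 2, 3, 6, 9, 18, 19, 38, 57, 114, 171, 342.
Test each divisor d:
29^1 ≡ 29 (mod 361)
29^2 ≡ 119 (mod 361)
29^3 ≡ 202 (mod 361)
29^6 ≡ 11 (mod 361)
29^9 ≡ 56 (mod 361)
29^18 ≡ 248 (mod 361)
29^19 ≡ 333 (mod 361)
29^38 ≡ 62 (mod 361)
29^57 ≡ 69 (mod 361)
29^114 ≡ 68 (mod 361)
29^171 ≡ 360 (mod 361)
29^342 ≡ 1 (mod 361) ✓
The smallest such exponent is 342, so the order of 29 is 342.

342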